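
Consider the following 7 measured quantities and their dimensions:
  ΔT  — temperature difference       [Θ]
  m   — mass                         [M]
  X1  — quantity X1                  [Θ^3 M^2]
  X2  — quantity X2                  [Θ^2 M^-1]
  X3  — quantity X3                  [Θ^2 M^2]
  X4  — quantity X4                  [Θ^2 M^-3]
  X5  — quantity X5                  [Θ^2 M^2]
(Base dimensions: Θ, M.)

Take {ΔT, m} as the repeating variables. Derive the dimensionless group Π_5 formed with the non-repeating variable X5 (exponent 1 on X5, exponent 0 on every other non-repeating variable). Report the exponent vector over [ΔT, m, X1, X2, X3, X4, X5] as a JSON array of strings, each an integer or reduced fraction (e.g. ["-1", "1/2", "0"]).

Exponent matrix [Θ,M] × [ΔT,m,X1,X2,X3,X4,X5]:
  Θ: [ 1  0  3  2  2  2  2]
  M: [ 0  1  2 -1  2 -3  2]
Echelon form has 2 nonzero rows (pivots: ΔT,m)
Pivot set = {ΔT,m}, free = {X1,X2,X3,X4,X5}
RREF:
  r0: [   1    0    3    2    2    2    2]
  r1: [   0    1    2   -1    2   -3    2]
Fix exponent of X5 at 1, X1 at 0, X2 at 0, X3 at 0, X4 at 0; solve each RREF row for its pivot's exponent:
  r0: exp(ΔT) + (2)·1 = 0 ⇒ exp(ΔT) = -2
  r1: exp(m) + (2)·1 = 0 ⇒ exp(m) = -2
Π_5 = ΔT^-2 · m^-2 · X5

["-2", "-2", "0", "0", "0", "0", "1"]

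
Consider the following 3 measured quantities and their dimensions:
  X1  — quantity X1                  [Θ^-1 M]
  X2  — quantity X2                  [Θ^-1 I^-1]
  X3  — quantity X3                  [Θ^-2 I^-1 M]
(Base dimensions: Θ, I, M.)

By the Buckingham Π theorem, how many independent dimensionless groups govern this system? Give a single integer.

Exponent matrix [Θ,I,M] × [X1,X2,X3]:
  Θ: [-1 -1 -2]
  I: [ 0 -1 -1]
  M: [ 1  0  1]
Row reduction gives pivot columns X1,X2; rank = 2
n=3, r=2 ⇒ 1 dimensionless group

1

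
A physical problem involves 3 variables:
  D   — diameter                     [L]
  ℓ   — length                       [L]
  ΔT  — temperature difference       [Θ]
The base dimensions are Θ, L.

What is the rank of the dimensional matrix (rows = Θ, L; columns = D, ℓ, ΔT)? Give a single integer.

2

Dimensional matrix (Θ×L by D×ℓ×ΔT):
  Θ: [ 0  0  1]
  L: [ 1  1  0]
RREF → pivots at {D,ΔT} ⇒ r = 2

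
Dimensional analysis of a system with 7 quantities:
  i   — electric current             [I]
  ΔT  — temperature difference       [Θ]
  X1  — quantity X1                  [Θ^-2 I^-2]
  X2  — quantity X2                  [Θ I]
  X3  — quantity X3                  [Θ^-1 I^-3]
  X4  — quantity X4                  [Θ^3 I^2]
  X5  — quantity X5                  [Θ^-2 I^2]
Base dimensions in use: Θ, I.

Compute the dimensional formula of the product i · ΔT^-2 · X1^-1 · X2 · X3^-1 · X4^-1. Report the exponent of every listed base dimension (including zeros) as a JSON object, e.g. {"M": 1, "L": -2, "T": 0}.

Exponent matrix [Θ,I] × [i,ΔT,X1,X2,X3,X4,X5]:
  Θ: [ 0  1 -2  1 -1  3 -2]
  I: [ 1  0 -2  1 -3  2  2]
  [Θ]: (1)·0+(-2)·1+(-1)·-2+(1)·1+(-1)·-1+(-1)·3 = -1
  [I]: (1)·1+(-2)·0+(-1)·-2+(1)·1+(-1)·-3+(-1)·2 = 5
⇒ Θ^-1 I^5

{"Θ": -1, "I": 5}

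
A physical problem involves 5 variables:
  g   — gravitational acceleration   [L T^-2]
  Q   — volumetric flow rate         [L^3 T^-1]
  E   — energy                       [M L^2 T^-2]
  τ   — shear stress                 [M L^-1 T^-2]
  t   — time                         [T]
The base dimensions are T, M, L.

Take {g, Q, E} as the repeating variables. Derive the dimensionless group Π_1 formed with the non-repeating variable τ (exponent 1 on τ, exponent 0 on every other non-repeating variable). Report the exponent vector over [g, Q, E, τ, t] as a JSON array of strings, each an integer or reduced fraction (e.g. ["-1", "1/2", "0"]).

Write exponents as rows T,M,L / cols g,Q,E,τ,t:
  T: [-2 -1 -2 -2  1]
  M: [ 0  0  1  1  0]
  L: [ 1  3  2 -1  0]
Echelon form has 3 nonzero rows (pivots: g,Q,E)
Repeat: g,Q,E; free: τ,t
RREF:
  r0: [   1    0    0  3/5 -3/5]
  r1: [   0    1    0 -6/5  1/5]
  r2: [   0    0    1    1    0]
Fix exponent of τ at 1, t at 0; solve each RREF row for its pivot's exponent:
  r0: exp(g) + (3/5)·1 = 0 ⇒ exp(g) = -3/5
  r1: exp(Q) + (-6/5)·1 = 0 ⇒ exp(Q) = 6/5
  r2: exp(E) + (1)·1 = 0 ⇒ exp(E) = -1
Π_1 = g^(-3/5) · Q^(6/5) · E^-1 · τ

["-3/5", "6/5", "-1", "1", "0"]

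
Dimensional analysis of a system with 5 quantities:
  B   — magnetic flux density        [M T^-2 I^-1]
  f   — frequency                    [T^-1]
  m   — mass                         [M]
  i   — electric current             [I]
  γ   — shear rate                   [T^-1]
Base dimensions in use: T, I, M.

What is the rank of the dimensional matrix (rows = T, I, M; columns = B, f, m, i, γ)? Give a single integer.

Dimensional matrix (T×I×M by B×f×m×i×γ):
  T: [-2 -1  0  0 -1]
  I: [-1  0  0  1  0]
  M: [ 1  0  1  0  0]
Echelon form has 3 nonzero rows (pivots: B,f,m)

3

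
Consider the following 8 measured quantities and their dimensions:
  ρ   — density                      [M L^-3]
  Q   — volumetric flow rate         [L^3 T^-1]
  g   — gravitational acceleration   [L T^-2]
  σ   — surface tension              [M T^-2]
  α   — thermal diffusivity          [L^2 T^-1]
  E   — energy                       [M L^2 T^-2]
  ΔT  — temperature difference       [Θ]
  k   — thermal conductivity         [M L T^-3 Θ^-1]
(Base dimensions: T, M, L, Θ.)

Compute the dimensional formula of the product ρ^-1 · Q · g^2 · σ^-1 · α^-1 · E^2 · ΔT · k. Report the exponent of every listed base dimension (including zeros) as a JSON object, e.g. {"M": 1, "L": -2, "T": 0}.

Exponent matrix [T,M,L,Θ] × [ρ,Q,g,σ,α,E,ΔT,k]:
  T: [ 0 -1 -2 -2 -1 -2  0 -3]
  M: [ 1  0  0  1  0  1  0  1]
  L: [-3  3  1  0  2  2  0  1]
  Θ: [ 0  0  0  0  0  0  1 -1]
  [T]: (-1)·0+(1)·-1+(2)·-2+(-1)·-2+(-1)·-1+(2)·-2+(1)·0+(1)·-3 = -9
  [M]: (-1)·1+(1)·0+(2)·0+(-1)·1+(-1)·0+(2)·1+(1)·0+(1)·1 = 1
  [L]: (-1)·-3+(1)·3+(2)·1+(-1)·0+(-1)·2+(2)·2+(1)·0+(1)·1 = 11
  [Θ]: (-1)·0+(1)·0+(2)·0+(-1)·0+(-1)·0+(2)·0+(1)·1+(1)·-1 = 0
⇒ T^-9 M L^11

{"T": -9, "M": 1, "L": 11, "Θ": 0}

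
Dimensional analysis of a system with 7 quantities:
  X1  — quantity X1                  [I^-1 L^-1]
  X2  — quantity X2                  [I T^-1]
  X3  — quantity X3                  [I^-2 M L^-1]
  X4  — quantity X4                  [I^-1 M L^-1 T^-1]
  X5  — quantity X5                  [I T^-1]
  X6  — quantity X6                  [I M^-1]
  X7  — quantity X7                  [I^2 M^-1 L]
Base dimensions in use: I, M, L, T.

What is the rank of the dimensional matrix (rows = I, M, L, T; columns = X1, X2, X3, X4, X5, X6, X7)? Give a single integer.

3

Exponent matrix [I,M,L,T] × [X1,X2,X3,X4,X5,X6,X7]:
  I: [-1  1 -2 -1  1  1  2]
  M: [ 0  0  1  1  0 -1 -1]
  L: [-1  0 -1 -1  0  0  1]
  T: [ 0 -1  0 -1 -1  0  0]
RREF → pivots at {X1,X2,X3} ⇒ r = 3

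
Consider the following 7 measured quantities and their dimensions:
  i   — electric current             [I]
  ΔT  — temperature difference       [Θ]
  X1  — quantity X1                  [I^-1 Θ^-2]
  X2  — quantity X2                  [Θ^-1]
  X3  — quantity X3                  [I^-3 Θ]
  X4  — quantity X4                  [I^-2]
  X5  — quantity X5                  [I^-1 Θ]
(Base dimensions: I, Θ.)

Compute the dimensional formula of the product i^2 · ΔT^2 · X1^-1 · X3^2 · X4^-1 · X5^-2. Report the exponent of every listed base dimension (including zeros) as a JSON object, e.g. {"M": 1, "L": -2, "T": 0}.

Write exponents as rows I,Θ / cols i,ΔT,X1,X2,X3,X4,X5:
  I: [ 1  0 -1  0 -3 -2 -1]
  Θ: [ 0  1 -2 -1  1  0  1]
  [I]: (2)·1+(2)·0+(-1)·-1+(2)·-3+(-1)·-2+(-2)·-1 = 1
  [Θ]: (2)·0+(2)·1+(-1)·-2+(2)·1+(-1)·0+(-2)·1 = 4
⇒ I Θ^4

{"I": 1, "Θ": 4}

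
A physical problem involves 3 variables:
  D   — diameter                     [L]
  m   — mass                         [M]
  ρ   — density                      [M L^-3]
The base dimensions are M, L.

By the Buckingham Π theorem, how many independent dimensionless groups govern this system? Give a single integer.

Write exponents as rows M,L / cols D,m,ρ:
  M: [ 0  1  1]
  L: [ 1  0 -3]
Row reduction gives pivot columns D,m; rank = 2
Π count = n − r = 3 − 2 = 1

1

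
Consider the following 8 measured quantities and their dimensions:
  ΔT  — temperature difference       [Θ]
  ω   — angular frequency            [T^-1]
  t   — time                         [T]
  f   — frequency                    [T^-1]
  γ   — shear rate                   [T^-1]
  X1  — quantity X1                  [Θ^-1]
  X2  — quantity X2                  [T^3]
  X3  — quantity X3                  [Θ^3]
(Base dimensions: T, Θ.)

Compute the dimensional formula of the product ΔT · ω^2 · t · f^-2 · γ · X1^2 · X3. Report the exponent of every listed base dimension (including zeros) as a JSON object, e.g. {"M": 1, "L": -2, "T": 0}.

Dimensional matrix (T×Θ by ΔT×ω×t×f×γ×X1×X2×X3):
  T: [ 0 -1  1 -1 -1  0  3  0]
  Θ: [ 1  0  0  0  0 -1  0  3]
  [T]: (1)·0+(2)·-1+(1)·1+(-2)·-1+(1)·-1+(2)·0+(1)·0 = 0
  [Θ]: (1)·1+(2)·0+(1)·0+(-2)·0+(1)·0+(2)·-1+(1)·3 = 2
⇒ Θ^2

{"T": 0, "Θ": 2}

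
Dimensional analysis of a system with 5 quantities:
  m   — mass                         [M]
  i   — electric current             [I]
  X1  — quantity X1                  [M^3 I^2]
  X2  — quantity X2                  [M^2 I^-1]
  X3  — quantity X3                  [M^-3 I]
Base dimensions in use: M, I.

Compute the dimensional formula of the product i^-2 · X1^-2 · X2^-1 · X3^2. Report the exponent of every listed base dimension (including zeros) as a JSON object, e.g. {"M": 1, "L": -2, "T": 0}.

Exponent matrix [M,I] × [m,i,X1,X2,X3]:
  M: [ 1  0  3  2 -3]
  I: [ 0  1  2 -1  1]
  [M]: (-2)·0+(-2)·3+(-1)·2+(2)·-3 = -14
  [I]: (-2)·1+(-2)·2+(-1)·-1+(2)·1 = -3
⇒ M^-14 I^-3

{"M": -14, "I": -3}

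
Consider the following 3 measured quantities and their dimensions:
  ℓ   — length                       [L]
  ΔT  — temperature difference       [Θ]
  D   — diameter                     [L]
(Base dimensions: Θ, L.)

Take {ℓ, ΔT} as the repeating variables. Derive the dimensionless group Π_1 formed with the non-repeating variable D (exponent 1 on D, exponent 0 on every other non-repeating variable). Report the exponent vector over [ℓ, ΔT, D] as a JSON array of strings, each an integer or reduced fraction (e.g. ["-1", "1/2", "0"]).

["-1", "0", "1"]

Write exponents as rows Θ,L / cols ℓ,ΔT,D:
  Θ: [ 0  1  0]
  L: [ 1  0  1]
Row reduction gives pivot columns ℓ,ΔT; rank = 2
Pivot set = {ℓ,ΔT}, free = {D}
RREF:
  r0: [   1    0    1]
  r1: [   0    1    0]
Fix exponent of D at 1; solve each RREF row for its pivot's exponent:
  r0: exp(ℓ) + (1)·1 = 0 ⇒ exp(ℓ) = -1
  r1: exp(ΔT) + (0)·1 = 0 ⇒ exp(ΔT) = 0
Π_1 = ℓ^-1 · D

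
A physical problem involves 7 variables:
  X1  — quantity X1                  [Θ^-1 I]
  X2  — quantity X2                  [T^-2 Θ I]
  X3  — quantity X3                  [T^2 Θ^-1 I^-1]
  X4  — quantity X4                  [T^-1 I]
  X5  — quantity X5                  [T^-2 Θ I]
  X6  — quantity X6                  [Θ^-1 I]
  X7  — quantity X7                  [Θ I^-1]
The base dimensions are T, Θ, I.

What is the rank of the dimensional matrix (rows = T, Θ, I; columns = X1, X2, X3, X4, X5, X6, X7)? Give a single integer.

2

Exponent matrix [T,Θ,I] × [X1,X2,X3,X4,X5,X6,X7]:
  T: [ 0 -2  2 -1 -2  0  0]
  Θ: [-1  1 -1  0  1 -1  1]
  I: [ 1  1 -1  1  1  1 -1]
Row reduction gives pivot columns X1,X2; rank = 2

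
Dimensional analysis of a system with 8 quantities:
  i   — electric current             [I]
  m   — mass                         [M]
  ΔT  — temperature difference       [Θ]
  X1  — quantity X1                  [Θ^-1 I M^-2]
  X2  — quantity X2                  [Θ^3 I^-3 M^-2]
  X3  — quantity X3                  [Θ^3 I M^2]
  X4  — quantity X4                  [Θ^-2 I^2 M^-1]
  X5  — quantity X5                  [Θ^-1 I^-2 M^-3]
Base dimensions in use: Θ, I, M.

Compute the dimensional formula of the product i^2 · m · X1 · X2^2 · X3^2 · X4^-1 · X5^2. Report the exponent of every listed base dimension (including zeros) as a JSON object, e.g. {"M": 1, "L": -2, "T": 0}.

{"Θ": 11, "I": -7, "M": -6}

Dimensional matrix (Θ×I×M by i×m×ΔT×X1×X2×X3×X4×X5):
  Θ: [ 0  0  1 -1  3  3 -2 -1]
  I: [ 1  0  0  1 -3  1  2 -2]
  M: [ 0  1  0 -2 -2  2 -1 -3]
  [Θ]: (2)·0+(1)·0+(1)·-1+(2)·3+(2)·3+(-1)·-2+(2)·-1 = 11
  [I]: (2)·1+(1)·0+(1)·1+(2)·-3+(2)·1+(-1)·2+(2)·-2 = -7
  [M]: (2)·0+(1)·1+(1)·-2+(2)·-2+(2)·2+(-1)·-1+(2)·-3 = -6
⇒ Θ^11 I^-7 M^-6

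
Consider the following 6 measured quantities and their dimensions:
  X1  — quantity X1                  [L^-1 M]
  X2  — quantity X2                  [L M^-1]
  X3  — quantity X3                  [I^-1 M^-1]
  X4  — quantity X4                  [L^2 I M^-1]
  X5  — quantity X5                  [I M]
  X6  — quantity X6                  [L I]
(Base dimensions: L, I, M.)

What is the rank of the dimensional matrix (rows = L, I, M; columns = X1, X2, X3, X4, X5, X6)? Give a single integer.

2

Write exponents as rows L,I,M / cols X1,X2,X3,X4,X5,X6:
  L: [-1  1  0  2  0  1]
  I: [ 0  0 -1  1  1  1]
  M: [ 1 -1 -1 -1  1  0]
Row reduction gives pivot columns X1,X3; rank = 2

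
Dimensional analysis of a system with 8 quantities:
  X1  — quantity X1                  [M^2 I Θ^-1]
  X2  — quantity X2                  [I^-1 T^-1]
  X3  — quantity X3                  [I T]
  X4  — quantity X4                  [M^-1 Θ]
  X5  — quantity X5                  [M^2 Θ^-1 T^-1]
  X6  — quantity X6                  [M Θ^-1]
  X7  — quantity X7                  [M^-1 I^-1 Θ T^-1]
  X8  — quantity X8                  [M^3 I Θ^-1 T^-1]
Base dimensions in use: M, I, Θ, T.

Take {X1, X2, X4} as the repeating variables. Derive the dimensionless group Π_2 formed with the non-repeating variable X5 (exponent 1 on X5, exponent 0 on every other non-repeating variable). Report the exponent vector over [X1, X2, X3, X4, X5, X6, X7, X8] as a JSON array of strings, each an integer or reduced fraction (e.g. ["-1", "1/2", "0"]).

Dimensional matrix (M×I×Θ×T by X1×X2×X3×X4×X5×X6×X7×X8):
  M: [ 2  0  0 -1  2  1 -1  3]
  I: [ 1 -1  1  0  0  0 -1  1]
  Θ: [-1  0  0  1 -1 -1  1 -1]
  T: [ 0 -1  1  0 -1  0 -1 -1]
Row reduction gives pivot columns X1,X2,X4; rank = 3
Repeat: X1,X2,X4; free: X3,X5,X6,X7,X8
RREF:
  r0: [   1    0    0    0    1    0    0    2]
  r1: [   0    1   -1    0    1    0    1    1]
  r2: [   0    0    0    1    0   -1    1    1]
  r3: [   0    0    0    0    0    0    0    0]
Fix exponent of X5 at 1, X3 at 0, X6 at 0, X7 at 0, X8 at 0; solve each RREF row for its pivot's exponent:
  r0: exp(X1) + (1)·1 = 0 ⇒ exp(X1) = -1
  r1: exp(X2) + (1)·1 = 0 ⇒ exp(X2) = -1
  r2: exp(X4) + (0)·1 = 0 ⇒ exp(X4) = 0
Π_2 = X1^-1 · X2^-1 · X5

["-1", "-1", "0", "0", "1", "0", "0", "0"]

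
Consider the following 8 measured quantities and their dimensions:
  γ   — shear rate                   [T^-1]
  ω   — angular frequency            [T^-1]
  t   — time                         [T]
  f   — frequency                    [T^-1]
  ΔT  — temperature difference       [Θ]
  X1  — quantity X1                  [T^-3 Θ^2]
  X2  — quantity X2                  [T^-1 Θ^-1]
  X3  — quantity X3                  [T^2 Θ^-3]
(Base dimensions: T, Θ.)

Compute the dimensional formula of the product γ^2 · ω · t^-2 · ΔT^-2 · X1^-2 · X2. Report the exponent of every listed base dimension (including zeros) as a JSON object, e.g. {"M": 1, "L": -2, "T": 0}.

Write exponents as rows T,Θ / cols γ,ω,t,f,ΔT,X1,X2,X3:
  T: [-1 -1  1 -1  0 -3 -1  2]
  Θ: [ 0  0  0  0  1  2 -1 -3]
  [T]: (2)·-1+(1)·-1+(-2)·1+(-2)·0+(-2)·-3+(1)·-1 = 0
  [Θ]: (2)·0+(1)·0+(-2)·0+(-2)·1+(-2)·2+(1)·-1 = -7
⇒ Θ^-7

{"T": 0, "Θ": -7}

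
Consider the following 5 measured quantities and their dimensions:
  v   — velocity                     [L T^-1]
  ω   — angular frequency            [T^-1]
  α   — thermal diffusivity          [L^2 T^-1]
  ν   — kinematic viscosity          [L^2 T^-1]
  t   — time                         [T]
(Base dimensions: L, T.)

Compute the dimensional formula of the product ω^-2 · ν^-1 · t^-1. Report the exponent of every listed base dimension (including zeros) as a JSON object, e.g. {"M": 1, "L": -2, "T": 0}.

{"L": -2, "T": 2}

Dimensional matrix (L×T by v×ω×α×ν×t):
  L: [ 1  0  2  2  0]
  T: [-1 -1 -1 -1  1]
  [L]: (-2)·0+(-1)·2+(-1)·0 = -2
  [T]: (-2)·-1+(-1)·-1+(-1)·1 = 2
⇒ L^-2 T^2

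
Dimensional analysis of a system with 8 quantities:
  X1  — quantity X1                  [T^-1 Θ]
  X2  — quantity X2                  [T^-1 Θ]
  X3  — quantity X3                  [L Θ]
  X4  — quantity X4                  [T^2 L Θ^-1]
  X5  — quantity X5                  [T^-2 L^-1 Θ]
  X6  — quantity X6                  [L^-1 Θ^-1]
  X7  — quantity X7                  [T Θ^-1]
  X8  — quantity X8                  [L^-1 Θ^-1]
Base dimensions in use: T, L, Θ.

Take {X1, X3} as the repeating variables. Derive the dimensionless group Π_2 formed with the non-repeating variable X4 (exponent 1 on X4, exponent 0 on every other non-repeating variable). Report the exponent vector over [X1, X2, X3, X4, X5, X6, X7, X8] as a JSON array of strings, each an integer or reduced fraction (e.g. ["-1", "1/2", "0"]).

Write exponents as rows T,L,Θ / cols X1,X2,X3,X4,X5,X6,X7,X8:
  T: [-1 -1  0  2 -2  0  1  0]
  L: [ 0  0  1  1 -1 -1  0 -1]
  Θ: [ 1  1  1 -1  1 -1 -1 -1]
Echelon form has 2 nonzero rows (pivots: X1,X3)
Repeat: X1,X3; free: X2,X4,X5,X6,X7,X8
RREF:
  r0: [   1    1    0   -2    2    0   -1    0]
  r1: [   0    0    1    1   -1   -1    0   -1]
  r2: [   0    0    0    0    0    0    0    0]
Fix exponent of X4 at 1, X2 at 0, X5 at 0, X6 at 0, X7 at 0, X8 at 0; solve each RREF row for its pivot's exponent:
  r0: exp(X1) + (-2)·1 = 0 ⇒ exp(X1) = 2
  r1: exp(X3) + (1)·1 = 0 ⇒ exp(X3) = -1
Π_2 = X1^2 · X3^-1 · X4

["2", "0", "-1", "1", "0", "0", "0", "0"]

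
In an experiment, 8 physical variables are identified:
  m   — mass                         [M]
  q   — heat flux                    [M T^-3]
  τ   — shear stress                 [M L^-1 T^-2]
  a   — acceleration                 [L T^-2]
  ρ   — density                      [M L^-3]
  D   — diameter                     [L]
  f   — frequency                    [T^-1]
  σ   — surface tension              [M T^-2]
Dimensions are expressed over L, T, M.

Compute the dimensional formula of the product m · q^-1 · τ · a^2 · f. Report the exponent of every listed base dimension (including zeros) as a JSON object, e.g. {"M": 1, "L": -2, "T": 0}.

Write exponents as rows L,T,M / cols m,q,τ,a,ρ,D,f,σ:
  L: [ 0  0 -1  1 -3  1  0  0]
  T: [ 0 -3 -2 -2  0  0 -1 -2]
  M: [ 1  1  1  0  1  0  0  1]
  [L]: (1)·0+(-1)·0+(1)·-1+(2)·1+(1)·0 = 1
  [T]: (1)·0+(-1)·-3+(1)·-2+(2)·-2+(1)·-1 = -4
  [M]: (1)·1+(-1)·1+(1)·1+(2)·0+(1)·0 = 1
⇒ L T^-4 M

{"L": 1, "T": -4, "M": 1}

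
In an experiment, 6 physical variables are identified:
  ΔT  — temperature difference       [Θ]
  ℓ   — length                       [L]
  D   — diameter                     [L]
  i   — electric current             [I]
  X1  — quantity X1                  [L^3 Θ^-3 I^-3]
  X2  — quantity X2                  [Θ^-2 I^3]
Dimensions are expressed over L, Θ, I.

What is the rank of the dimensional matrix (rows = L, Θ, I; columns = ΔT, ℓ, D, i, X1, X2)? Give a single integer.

3

Dimensional matrix (L×Θ×I by ΔT×ℓ×D×i×X1×X2):
  L: [ 0  1  1  0  3  0]
  Θ: [ 1  0  0  0 -3 -2]
  I: [ 0  0  0  1 -3  3]
RREF → pivots at {ΔT,ℓ,i} ⇒ r = 3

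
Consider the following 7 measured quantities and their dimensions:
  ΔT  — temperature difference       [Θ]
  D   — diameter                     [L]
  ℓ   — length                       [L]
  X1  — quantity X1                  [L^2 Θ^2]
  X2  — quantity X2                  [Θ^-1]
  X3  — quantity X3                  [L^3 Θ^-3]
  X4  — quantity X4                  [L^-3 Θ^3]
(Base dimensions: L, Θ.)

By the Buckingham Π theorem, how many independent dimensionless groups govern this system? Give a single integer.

5

Exponent matrix [L,Θ] × [ΔT,D,ℓ,X1,X2,X3,X4]:
  L: [ 0  1  1  2  0  3 -3]
  Θ: [ 1  0  0  2 -1 -3  3]
Row reduction gives pivot columns ΔT,D; rank = 2
7 vars − rank 2 = 5 Π groups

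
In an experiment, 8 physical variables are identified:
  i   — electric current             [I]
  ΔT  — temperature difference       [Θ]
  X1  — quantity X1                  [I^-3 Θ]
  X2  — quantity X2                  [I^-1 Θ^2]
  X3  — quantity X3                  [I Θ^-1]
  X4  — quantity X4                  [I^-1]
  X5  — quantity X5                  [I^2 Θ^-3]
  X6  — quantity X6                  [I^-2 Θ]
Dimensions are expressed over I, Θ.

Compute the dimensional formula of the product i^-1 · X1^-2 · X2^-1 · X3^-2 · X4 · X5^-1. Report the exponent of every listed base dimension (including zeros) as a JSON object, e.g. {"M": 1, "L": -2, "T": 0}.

{"I": 1, "Θ": 1}

Dimensional matrix (I×Θ by i×ΔT×X1×X2×X3×X4×X5×X6):
  I: [ 1  0 -3 -1  1 -1  2 -2]
  Θ: [ 0  1  1  2 -1  0 -3  1]
  [I]: (-1)·1+(-2)·-3+(-1)·-1+(-2)·1+(1)·-1+(-1)·2 = 1
  [Θ]: (-1)·0+(-2)·1+(-1)·2+(-2)·-1+(1)·0+(-1)·-3 = 1
⇒ I Θ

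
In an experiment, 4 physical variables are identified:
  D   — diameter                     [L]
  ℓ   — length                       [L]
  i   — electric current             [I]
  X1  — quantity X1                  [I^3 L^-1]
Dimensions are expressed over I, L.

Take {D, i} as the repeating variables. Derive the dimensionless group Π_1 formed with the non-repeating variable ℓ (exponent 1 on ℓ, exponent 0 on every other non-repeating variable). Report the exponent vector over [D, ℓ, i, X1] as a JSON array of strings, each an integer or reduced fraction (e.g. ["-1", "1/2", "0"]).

Write exponents as rows I,L / cols D,ℓ,i,X1:
  I: [ 0  0  1  3]
  L: [ 1  1  0 -1]
Echelon form has 2 nonzero rows (pivots: D,i)
Pivot set = {D,i}, free = {ℓ,X1}
RREF:
  r0: [   1    1    0   -1]
  r1: [   0    0    1    3]
Fix exponent of ℓ at 1, X1 at 0; solve each RREF row for its pivot's exponent:
  r0: exp(D) + (1)·1 = 0 ⇒ exp(D) = -1
  r1: exp(i) + (0)·1 = 0 ⇒ exp(i) = 0
Π_1 = D^-1 · ℓ

["-1", "1", "0", "0"]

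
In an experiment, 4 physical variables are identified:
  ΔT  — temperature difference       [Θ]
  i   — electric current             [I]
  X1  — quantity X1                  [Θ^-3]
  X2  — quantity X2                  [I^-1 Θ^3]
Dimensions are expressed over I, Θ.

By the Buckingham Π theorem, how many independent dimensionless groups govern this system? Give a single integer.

2

Write exponents as rows I,Θ / cols ΔT,i,X1,X2:
  I: [ 0  1  0 -1]
  Θ: [ 1  0 -3  3]
RREF → pivots at {ΔT,i} ⇒ r = 2
4 vars − rank 2 = 2 Π groups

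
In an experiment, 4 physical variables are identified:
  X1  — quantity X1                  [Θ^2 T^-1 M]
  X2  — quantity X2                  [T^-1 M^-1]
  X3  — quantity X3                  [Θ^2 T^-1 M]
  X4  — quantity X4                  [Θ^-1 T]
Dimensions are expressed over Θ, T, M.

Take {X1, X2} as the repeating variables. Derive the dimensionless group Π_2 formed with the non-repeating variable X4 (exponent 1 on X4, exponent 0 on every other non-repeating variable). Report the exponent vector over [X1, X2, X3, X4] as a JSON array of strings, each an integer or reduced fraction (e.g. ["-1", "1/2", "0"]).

["1/2", "1/2", "0", "1"]

Write exponents as rows Θ,T,M / cols X1,X2,X3,X4:
  Θ: [ 2  0  2 -1]
  T: [-1 -1 -1  1]
  M: [ 1 -1  1  0]
Echelon form has 2 nonzero rows (pivots: X1,X2)
Repeat: X1,X2; free: X3,X4
RREF:
  r0: [   1    0    1 -1/2]
  r1: [   0    1    0 -1/2]
  r2: [   0    0    0    0]
Fix exponent of X4 at 1, X3 at 0; solve each RREF row for its pivot's exponent:
  r0: exp(X1) + (-1/2)·1 = 0 ⇒ exp(X1) = 1/2
  r1: exp(X2) + (-1/2)·1 = 0 ⇒ exp(X2) = 1/2
Π_2 = X1^(1/2) · X2^(1/2) · X4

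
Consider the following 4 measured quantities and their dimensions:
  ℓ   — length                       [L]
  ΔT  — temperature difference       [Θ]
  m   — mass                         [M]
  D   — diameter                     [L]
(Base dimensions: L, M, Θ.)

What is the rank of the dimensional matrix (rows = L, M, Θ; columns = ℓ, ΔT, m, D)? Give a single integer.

3

Dimensional matrix (L×M×Θ by ℓ×ΔT×m×D):
  L: [ 1  0  0  1]
  M: [ 0  0  1  0]
  Θ: [ 0  1  0  0]
RREF → pivots at {ℓ,ΔT,m} ⇒ r = 3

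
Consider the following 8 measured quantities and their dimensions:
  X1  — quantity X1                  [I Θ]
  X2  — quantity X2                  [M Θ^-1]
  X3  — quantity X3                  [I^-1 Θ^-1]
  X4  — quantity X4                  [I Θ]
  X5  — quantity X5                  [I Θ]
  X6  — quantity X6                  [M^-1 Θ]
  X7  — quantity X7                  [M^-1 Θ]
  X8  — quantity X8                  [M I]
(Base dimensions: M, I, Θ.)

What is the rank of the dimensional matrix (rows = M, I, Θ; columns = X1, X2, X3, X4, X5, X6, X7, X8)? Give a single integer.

Write exponents as rows M,I,Θ / cols X1,X2,X3,X4,X5,X6,X7,X8:
  M: [ 0  1  0  0  0 -1 -1  1]
  I: [ 1  0 -1  1  1  0  0  1]
  Θ: [ 1 -1 -1  1  1  1  1  0]
RREF → pivots at {X1,X2} ⇒ r = 2

2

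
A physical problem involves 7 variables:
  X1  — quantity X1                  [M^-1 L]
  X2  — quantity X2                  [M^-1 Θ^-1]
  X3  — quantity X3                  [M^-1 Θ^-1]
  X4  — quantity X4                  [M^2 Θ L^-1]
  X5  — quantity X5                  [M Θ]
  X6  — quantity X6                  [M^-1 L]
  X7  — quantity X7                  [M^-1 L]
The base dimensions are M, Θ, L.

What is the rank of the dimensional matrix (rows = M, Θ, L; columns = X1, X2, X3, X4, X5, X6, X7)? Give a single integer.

2

Dimensional matrix (M×Θ×L by X1×X2×X3×X4×X5×X6×X7):
  M: [-1 -1 -1  2  1 -1 -1]
  Θ: [ 0 -1 -1  1  1  0  0]
  L: [ 1  0  0 -1  0  1  1]
RREF → pivots at {X1,X2} ⇒ r = 2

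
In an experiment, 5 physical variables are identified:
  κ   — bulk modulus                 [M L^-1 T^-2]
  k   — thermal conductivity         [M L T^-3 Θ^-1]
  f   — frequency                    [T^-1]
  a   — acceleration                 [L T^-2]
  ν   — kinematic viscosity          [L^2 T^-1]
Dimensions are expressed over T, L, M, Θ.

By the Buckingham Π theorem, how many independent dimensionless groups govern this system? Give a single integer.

Exponent matrix [T,L,M,Θ] × [κ,k,f,a,ν]:
  T: [-2 -3 -1 -2 -1]
  L: [-1  1  0  1  2]
  M: [ 1  1  0  0  0]
  Θ: [ 0 -1  0  0  0]
Row reduction gives pivot columns κ,k,f,a; rank = 4
Π count = n − r = 5 − 4 = 1

1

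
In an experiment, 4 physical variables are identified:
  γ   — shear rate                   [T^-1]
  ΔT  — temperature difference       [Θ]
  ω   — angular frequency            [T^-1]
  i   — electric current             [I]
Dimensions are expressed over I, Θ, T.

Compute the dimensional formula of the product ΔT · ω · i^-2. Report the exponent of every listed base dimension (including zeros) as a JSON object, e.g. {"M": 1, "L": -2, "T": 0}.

{"I": -2, "Θ": 1, "T": -1}

Exponent matrix [I,Θ,T] × [γ,ΔT,ω,i]:
  I: [ 0  0  0  1]
  Θ: [ 0  1  0  0]
  T: [-1  0 -1  0]
  [I]: (1)·0+(1)·0+(-2)·1 = -2
  [Θ]: (1)·1+(1)·0+(-2)·0 = 1
  [T]: (1)·0+(1)·-1+(-2)·0 = -1
⇒ I^-2 Θ T^-1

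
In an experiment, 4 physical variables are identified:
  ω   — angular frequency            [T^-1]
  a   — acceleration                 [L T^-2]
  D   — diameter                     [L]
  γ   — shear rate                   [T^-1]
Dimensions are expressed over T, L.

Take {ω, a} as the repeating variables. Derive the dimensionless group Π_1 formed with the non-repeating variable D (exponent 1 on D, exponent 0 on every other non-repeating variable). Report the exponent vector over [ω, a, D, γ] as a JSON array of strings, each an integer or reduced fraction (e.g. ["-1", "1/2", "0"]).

["2", "-1", "1", "0"]

Write exponents as rows T,L / cols ω,a,D,γ:
  T: [-1 -2  0 -1]
  L: [ 0  1  1  0]
Row reduction gives pivot columns ω,a; rank = 2
Repeat: ω,a; free: D,γ
RREF:
  r0: [   1    0   -2    1]
  r1: [   0    1    1    0]
Fix exponent of D at 1, γ at 0; solve each RREF row for its pivot's exponent:
  r0: exp(ω) + (-2)·1 = 0 ⇒ exp(ω) = 2
  r1: exp(a) + (1)·1 = 0 ⇒ exp(a) = -1
Π_1 = ω^2 · a^-1 · D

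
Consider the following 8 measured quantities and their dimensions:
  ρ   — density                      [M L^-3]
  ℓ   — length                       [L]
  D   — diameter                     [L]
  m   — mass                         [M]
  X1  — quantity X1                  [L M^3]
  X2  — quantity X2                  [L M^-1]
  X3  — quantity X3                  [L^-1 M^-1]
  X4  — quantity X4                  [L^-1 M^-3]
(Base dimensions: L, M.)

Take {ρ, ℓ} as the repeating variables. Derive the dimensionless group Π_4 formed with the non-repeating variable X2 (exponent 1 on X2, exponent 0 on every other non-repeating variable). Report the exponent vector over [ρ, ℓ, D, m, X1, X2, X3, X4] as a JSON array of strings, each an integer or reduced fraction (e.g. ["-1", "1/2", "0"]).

Write exponents as rows L,M / cols ρ,ℓ,D,m,X1,X2,X3,X4:
  L: [-3  1  1  0  1  1 -1 -1]
  M: [ 1  0  0  1  3 -1 -1 -3]
RREF → pivots at {ρ,ℓ} ⇒ r = 2
Pivot set = {ρ,ℓ}, free = {D,m,X1,X2,X3,X4}
RREF:
  r0: [   1    0    0    1    3   -1   -1   -3]
  r1: [   0    1    1    3   10   -2   -4  -10]
Fix exponent of X2 at 1, D at 0, m at 0, X1 at 0, X3 at 0, X4 at 0; solve each RREF row for its pivot's exponent:
  r0: exp(ρ) + (-1)·1 = 0 ⇒ exp(ρ) = 1
  r1: exp(ℓ) + (-2)·1 = 0 ⇒ exp(ℓ) = 2
Π_4 = ρ · ℓ^2 · X2

["1", "2", "0", "0", "0", "1", "0", "0"]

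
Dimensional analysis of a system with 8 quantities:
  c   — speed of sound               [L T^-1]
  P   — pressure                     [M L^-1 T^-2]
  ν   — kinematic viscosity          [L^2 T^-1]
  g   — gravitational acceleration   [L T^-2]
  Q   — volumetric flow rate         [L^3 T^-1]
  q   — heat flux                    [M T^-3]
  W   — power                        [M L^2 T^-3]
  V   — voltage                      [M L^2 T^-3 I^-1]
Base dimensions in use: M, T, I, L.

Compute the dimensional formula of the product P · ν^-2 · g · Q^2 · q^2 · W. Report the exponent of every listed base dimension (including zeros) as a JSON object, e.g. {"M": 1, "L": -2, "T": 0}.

Exponent matrix [M,T,I,L] × [c,P,ν,g,Q,q,W,V]:
  M: [ 0  1  0  0  0  1  1  1]
  T: [-1 -2 -1 -2 -1 -3 -3 -3]
  I: [ 0  0  0  0  0  0  0 -1]
  L: [ 1 -1  2  1  3  0  2  2]
  [M]: (1)·1+(-2)·0+(1)·0+(2)·0+(2)·1+(1)·1 = 4
  [T]: (1)·-2+(-2)·-1+(1)·-2+(2)·-1+(2)·-3+(1)·-3 = -13
  [I]: (1)·0+(-2)·0+(1)·0+(2)·0+(2)·0+(1)·0 = 0
  [L]: (1)·-1+(-2)·2+(1)·1+(2)·3+(2)·0+(1)·2 = 4
⇒ M^4 T^-13 L^4

{"M": 4, "T": -13, "I": 0, "L": 4}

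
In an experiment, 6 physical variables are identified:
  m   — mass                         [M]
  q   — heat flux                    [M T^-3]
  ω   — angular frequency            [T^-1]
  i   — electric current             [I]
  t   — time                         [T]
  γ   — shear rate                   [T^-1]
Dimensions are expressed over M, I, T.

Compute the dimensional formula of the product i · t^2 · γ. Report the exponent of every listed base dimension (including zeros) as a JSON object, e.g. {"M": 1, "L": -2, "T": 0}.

Write exponents as rows M,I,T / cols m,q,ω,i,t,γ:
  M: [ 1  1  0  0  0  0]
  I: [ 0  0  0  1  0  0]
  T: [ 0 -3 -1  0  1 -1]
  [M]: (1)·0+(2)·0+(1)·0 = 0
  [I]: (1)·1+(2)·0+(1)·0 = 1
  [T]: (1)·0+(2)·1+(1)·-1 = 1
⇒ I T

{"M": 0, "I": 1, "T": 1}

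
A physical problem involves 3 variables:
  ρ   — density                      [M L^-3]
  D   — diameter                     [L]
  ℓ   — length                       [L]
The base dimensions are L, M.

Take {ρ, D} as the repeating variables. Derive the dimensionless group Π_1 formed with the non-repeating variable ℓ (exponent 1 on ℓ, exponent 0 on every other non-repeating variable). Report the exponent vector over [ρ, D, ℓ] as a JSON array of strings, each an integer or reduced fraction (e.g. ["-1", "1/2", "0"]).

Dimensional matrix (L×M by ρ×D×ℓ):
  L: [-3  1  1]
  M: [ 1  0  0]
Echelon form has 2 nonzero rows (pivots: ρ,D)
Repeat: ρ,D; free: ℓ
RREF:
  r0: [   1    0    0]
  r1: [   0    1    1]
Fix exponent of ℓ at 1; solve each RREF row for its pivot's exponent:
  r0: exp(ρ) + (0)·1 = 0 ⇒ exp(ρ) = 0
  r1: exp(D) + (1)·1 = 0 ⇒ exp(D) = -1
Π_1 = D^-1 · ℓ

["0", "-1", "1"]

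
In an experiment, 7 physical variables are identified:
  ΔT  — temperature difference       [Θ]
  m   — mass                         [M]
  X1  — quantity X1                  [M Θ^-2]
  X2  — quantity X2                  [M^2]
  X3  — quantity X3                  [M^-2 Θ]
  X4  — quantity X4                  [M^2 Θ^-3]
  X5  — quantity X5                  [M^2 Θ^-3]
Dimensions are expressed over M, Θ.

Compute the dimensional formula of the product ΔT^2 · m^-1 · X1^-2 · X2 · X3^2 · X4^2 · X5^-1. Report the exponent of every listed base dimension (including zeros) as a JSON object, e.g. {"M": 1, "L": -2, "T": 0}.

Dimensional matrix (M×Θ by ΔT×m×X1×X2×X3×X4×X5):
  M: [ 0  1  1  2 -2  2  2]
  Θ: [ 1  0 -2  0  1 -3 -3]
  [M]: (2)·0+(-1)·1+(-2)·1+(1)·2+(2)·-2+(2)·2+(-1)·2 = -3
  [Θ]: (2)·1+(-1)·0+(-2)·-2+(1)·0+(2)·1+(2)·-3+(-1)·-3 = 5
⇒ M^-3 Θ^5

{"M": -3, "Θ": 5}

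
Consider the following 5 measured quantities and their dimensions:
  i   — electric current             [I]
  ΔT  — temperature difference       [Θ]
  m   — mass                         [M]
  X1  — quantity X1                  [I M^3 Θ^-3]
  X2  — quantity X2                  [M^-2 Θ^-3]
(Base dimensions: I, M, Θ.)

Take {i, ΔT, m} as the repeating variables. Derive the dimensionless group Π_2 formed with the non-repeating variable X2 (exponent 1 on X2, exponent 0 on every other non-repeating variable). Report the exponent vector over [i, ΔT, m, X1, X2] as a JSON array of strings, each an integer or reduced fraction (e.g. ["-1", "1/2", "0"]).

["0", "3", "2", "0", "1"]

Write exponents as rows I,M,Θ / cols i,ΔT,m,X1,X2:
  I: [ 1  0  0  1  0]
  M: [ 0  0  1  3 -2]
  Θ: [ 0  1  0 -3 -3]
Echelon form has 3 nonzero rows (pivots: i,ΔT,m)
Repeat: i,ΔT,m; free: X1,X2
RREF:
  r0: [   1    0    0    1    0]
  r1: [   0    1    0   -3   -3]
  r2: [   0    0    1    3   -2]
Fix exponent of X2 at 1, X1 at 0; solve each RREF row for its pivot's exponent:
  r0: exp(i) + (0)·1 = 0 ⇒ exp(i) = 0
  r1: exp(ΔT) + (-3)·1 = 0 ⇒ exp(ΔT) = 3
  r2: exp(m) + (-2)·1 = 0 ⇒ exp(m) = 2
Π_2 = ΔT^3 · m^2 · X2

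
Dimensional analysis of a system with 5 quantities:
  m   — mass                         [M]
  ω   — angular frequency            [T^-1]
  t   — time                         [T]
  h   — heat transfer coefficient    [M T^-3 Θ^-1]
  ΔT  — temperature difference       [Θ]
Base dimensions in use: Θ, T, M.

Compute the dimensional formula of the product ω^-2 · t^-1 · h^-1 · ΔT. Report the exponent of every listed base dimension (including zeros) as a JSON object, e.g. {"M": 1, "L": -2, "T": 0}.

{"Θ": 2, "T": 4, "M": -1}

Write exponents as rows Θ,T,M / cols m,ω,t,h,ΔT:
  Θ: [ 0  0  0 -1  1]
  T: [ 0 -1  1 -3  0]
  M: [ 1  0  0  1  0]
  [Θ]: (-2)·0+(-1)·0+(-1)·-1+(1)·1 = 2
  [T]: (-2)·-1+(-1)·1+(-1)·-3+(1)·0 = 4
  [M]: (-2)·0+(-1)·0+(-1)·1+(1)·0 = -1
⇒ Θ^2 T^4 M^-1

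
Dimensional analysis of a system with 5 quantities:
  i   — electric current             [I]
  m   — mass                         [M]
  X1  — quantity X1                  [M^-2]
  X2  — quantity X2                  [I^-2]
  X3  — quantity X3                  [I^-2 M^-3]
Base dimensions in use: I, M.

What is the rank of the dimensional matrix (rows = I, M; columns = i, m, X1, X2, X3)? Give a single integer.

2

Dimensional matrix (I×M by i×m×X1×X2×X3):
  I: [ 1  0  0 -2 -2]
  M: [ 0  1 -2  0 -3]
Echelon form has 2 nonzero rows (pivots: i,m)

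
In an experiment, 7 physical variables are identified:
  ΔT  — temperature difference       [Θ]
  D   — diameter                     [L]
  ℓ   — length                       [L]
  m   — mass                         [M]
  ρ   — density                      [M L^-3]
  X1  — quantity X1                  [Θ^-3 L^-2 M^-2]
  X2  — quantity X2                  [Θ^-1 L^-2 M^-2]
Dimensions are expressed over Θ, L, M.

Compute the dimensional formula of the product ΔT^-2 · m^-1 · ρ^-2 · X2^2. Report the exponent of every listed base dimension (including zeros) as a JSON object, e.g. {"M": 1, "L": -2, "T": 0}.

Dimensional matrix (Θ×L×M by ΔT×D×ℓ×m×ρ×X1×X2):
  Θ: [ 1  0  0  0  0 -3 -1]
  L: [ 0  1  1  0 -3 -2 -2]
  M: [ 0  0  0  1  1 -2 -2]
  [Θ]: (-2)·1+(-1)·0+(-2)·0+(2)·-1 = -4
  [L]: (-2)·0+(-1)·0+(-2)·-3+(2)·-2 = 2
  [M]: (-2)·0+(-1)·1+(-2)·1+(2)·-2 = -7
⇒ Θ^-4 L^2 M^-7

{"Θ": -4, "L": 2, "M": -7}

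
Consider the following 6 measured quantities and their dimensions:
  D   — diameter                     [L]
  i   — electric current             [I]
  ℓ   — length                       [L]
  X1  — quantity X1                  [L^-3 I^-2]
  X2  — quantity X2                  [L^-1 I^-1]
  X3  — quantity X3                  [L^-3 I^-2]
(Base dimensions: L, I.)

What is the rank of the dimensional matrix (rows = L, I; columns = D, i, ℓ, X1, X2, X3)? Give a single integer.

2

Dimensional matrix (L×I by D×i×ℓ×X1×X2×X3):
  L: [ 1  0  1 -3 -1 -3]
  I: [ 0  1  0 -2 -1 -2]
Row reduction gives pivot columns D,i; rank = 2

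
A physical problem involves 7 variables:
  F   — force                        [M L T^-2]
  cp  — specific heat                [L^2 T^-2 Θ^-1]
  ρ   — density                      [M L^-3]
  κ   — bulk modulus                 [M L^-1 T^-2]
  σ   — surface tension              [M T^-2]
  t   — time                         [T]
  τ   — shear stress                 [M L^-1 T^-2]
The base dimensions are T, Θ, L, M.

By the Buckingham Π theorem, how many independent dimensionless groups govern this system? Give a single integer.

3

Write exponents as rows T,Θ,L,M / cols F,cp,ρ,κ,σ,t,τ:
  T: [-2 -2  0 -2 -2  1 -2]
  Θ: [ 0 -1  0  0  0  0  0]
  L: [ 1  2 -3 -1  0  0 -1]
  M: [ 1  0  1  1  1  0  1]
Echelon form has 4 nonzero rows (pivots: F,cp,ρ,κ)
Π count = n − r = 7 − 4 = 3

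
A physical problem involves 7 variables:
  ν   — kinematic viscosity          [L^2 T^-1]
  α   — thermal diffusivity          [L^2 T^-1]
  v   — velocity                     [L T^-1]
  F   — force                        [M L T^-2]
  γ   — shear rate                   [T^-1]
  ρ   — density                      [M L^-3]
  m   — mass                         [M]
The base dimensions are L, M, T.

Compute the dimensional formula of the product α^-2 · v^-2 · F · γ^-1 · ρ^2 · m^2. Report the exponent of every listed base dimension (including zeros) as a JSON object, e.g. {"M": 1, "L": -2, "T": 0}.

Write exponents as rows L,M,T / cols ν,α,v,F,γ,ρ,m:
  L: [ 2  2  1  1  0 -3  0]
  M: [ 0  0  0  1  0  1  1]
  T: [-1 -1 -1 -2 -1  0  0]
  [L]: (-2)·2+(-2)·1+(1)·1+(-1)·0+(2)·-3+(2)·0 = -11
  [M]: (-2)·0+(-2)·0+(1)·1+(-1)·0+(2)·1+(2)·1 = 5
  [T]: (-2)·-1+(-2)·-1+(1)·-2+(-1)·-1+(2)·0+(2)·0 = 3
⇒ L^-11 M^5 T^3

{"L": -11, "M": 5, "T": 3}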